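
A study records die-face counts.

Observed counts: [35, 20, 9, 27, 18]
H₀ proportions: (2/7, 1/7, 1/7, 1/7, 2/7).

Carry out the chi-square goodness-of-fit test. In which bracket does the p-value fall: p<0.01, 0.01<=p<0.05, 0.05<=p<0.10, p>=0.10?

p-value bracket: p<0.01

n = 109; E_i = n·p_i = [31.14, 15.57, 15.57, 15.57, 31.14]
χ² = (35−31.14)²/31.14 + (20−15.57)²/15.57 + (9−15.57)²/15.57 + (27−15.57)²/15.57 + (18−31.14)²/31.14 = 18.4450
df = 4
p-value (upper-tail) = 0.00101
→ bracket: p<0.01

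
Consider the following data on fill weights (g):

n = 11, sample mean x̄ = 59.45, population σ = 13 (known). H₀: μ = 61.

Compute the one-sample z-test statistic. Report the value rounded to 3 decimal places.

SE = σ/√n = 13/√11 = 3.9196
z = (x̄−μ₀)/SE = (59.45−61)/3.9196 = -0.3954

test statistic = -0.395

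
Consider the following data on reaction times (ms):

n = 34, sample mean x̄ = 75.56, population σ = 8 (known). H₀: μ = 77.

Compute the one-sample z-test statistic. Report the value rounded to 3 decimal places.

test statistic = -1.050

SE = σ/√n = 8/√34 = 1.3720
z = (x̄−μ₀)/SE = (75.56−77)/1.3720 = -1.0496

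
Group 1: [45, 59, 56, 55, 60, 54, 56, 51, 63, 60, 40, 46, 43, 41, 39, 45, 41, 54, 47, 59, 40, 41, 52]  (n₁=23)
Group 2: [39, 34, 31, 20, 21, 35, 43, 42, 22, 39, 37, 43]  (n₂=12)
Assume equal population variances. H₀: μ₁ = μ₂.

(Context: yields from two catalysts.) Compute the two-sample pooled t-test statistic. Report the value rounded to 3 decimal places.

x̄₁=49.870, s₁=7.841, n₁=23
x̄₂=33.833, s₂=8.548, n₂=12
s_p² = [22·7.841² + 11·8.548²]/33 = 65.3417
SE = √(s_p²·(1/23+1/12)) = 2.8786
t = (49.870−33.833)/2.8786 = 5.5709
df = 33

test statistic = 5.571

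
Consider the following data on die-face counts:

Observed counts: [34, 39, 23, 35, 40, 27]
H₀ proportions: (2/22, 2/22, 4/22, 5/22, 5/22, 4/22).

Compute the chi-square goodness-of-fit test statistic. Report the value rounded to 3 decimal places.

test statistic = 48.444

n = 198; E_i = n·p_i = [18.00, 18.00, 36.00, 45.00, 45.00, 36.00]
χ² = (34−18.00)²/18.00 + (39−18.00)²/18.00 + (23−36.00)²/36.00 + (35−45.00)²/45.00 + (40−45.00)²/45.00 + (27−36.00)²/36.00 = 48.4444
df = 5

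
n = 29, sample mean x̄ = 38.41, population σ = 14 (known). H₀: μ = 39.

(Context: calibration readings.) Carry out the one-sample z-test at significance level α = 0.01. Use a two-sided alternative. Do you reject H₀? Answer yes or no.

SE = σ/√n = 14/√29 = 2.5997
z = (x̄−μ₀)/SE = (38.41−39)/2.5997 = -0.2269
p-value (two-sided) = 0.82047
At α=0.01: p ≥ α → fail to reject H₀

reject H₀: no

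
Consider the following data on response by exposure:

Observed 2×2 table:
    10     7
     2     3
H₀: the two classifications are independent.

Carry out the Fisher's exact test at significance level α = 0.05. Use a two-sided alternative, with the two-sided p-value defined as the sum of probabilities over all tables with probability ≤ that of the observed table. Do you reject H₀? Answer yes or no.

Margins: r₁=17, r₂=5, c₁=12, c₂=10, n=22
p_obs = C(17,10)·C(5,2)/C(22,12); sum pmf over tables with pmf ≤ p_obs
p-value (two-sided) = 0.62406
At α=0.05: p ≥ α → fail to reject H₀

reject H₀: no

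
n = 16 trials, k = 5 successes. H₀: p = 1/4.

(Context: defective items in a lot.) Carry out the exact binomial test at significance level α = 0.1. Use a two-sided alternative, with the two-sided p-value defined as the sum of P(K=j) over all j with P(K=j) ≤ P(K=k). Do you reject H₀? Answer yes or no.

reject H₀: no

Exact binomial: n=16, k=5, p₀=1/4=0.2500
P(X=j) = C(n,j)·p₀^j·(1−p₀)^(n−j); p = Σ P(X=j) over j with P(X=j) ≤ P(X=5)
p-value (two-sided) = 0.56692
At α=0.1: p ≥ α → fail to reject H₀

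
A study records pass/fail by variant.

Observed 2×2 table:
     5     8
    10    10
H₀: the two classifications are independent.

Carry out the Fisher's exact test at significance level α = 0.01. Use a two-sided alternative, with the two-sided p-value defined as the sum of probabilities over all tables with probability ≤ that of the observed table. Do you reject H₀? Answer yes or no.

reject H₀: no

Margins: r₁=13, r₂=20, c₁=15, c₂=18, n=33
p_obs = C(13,5)·C(20,10)/C(33,15); sum pmf over tables with pmf ≤ p_obs
p-value (two-sided) = 0.72211
At α=0.01: p ≥ α → fail to reject H₀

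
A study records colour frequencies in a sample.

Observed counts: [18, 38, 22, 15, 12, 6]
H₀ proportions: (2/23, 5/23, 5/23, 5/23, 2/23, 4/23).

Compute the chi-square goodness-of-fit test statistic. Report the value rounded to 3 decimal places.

test statistic = 28.575

n = 111; E_i = n·p_i = [9.65, 24.13, 24.13, 24.13, 9.65, 19.30]
χ² = (18−9.65)²/9.65 + (38−24.13)²/24.13 + (22−24.13)²/24.13 + (15−24.13)²/24.13 + (12−9.65)²/9.65 + (6−19.30)²/19.30 = 28.5748
df = 5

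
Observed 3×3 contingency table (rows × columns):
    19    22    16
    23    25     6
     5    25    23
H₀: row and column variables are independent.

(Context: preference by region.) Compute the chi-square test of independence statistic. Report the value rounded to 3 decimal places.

test statistic = 21.666

Row totals [57, 54, 53], col totals [47, 72, 45], n=164
χ² = (19−16.34)²/16.34 + (22−25.02)²/25.02 + (16−15.64)²/15.64 + (23−15.48)²/15.48 + (25−23.71)²/23.71 + (6−14.82)²/14.82 + (5−15.19)²/15.19 + (25−23.27)²/23.27 + (23−14.54)²/14.54 = 21.6663
df = 4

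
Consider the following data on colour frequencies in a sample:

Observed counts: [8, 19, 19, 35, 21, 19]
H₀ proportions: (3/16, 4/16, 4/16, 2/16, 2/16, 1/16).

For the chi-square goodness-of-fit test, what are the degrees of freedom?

degrees of freedom = 5

df = k − 1 = 6 − 1 = 5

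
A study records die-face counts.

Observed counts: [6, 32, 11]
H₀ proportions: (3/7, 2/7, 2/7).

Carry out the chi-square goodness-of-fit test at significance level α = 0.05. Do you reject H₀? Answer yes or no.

reject H₀: yes

n = 49; E_i = n·p_i = [21.00, 14.00, 14.00]
χ² = (6−21.00)²/21.00 + (32−14.00)²/14.00 + (11−14.00)²/14.00 = 34.5000
df = 2
p-value (upper-tail) = 0.00000
At α=0.05: p < α → reject H₀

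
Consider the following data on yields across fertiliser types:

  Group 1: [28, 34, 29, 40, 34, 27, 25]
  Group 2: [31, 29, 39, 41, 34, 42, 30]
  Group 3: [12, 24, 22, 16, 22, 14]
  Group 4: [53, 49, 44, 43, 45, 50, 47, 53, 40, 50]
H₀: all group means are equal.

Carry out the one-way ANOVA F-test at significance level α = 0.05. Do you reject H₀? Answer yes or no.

reject H₀: yes

Group means [31.00, 35.14, 18.33, 47.40], grand mean 34.900
SSB = Σnᵢ(x̄ᵢ−x̄)² = 3316.110; SSW = ΣΣ(x−x̄ᵢ)² = 636.590
MSB = 3316.110/3 = 1105.3698; MSW = 636.590/26 = 24.4842
F = MSB/MSW = 45.1462
df = (3, 26)
p-value (upper-tail) = 0.00000
At α=0.05: p < α → reject H₀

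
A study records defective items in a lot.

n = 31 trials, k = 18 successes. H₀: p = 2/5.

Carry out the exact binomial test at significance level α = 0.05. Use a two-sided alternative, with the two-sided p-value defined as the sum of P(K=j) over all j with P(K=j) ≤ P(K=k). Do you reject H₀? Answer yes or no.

Exact binomial: n=31, k=18, p₀=2/5=0.4000
P(X=j) = C(n,j)·p₀^j·(1−p₀)^(n−j); p = Σ P(X=j) over j with P(X=j) ≤ P(X=18)
p-value (two-sided) = 0.04456
At α=0.05: p < α → reject H₀

reject H₀: yes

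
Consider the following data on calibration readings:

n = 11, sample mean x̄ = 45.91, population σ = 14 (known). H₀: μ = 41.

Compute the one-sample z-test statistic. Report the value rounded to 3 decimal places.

test statistic = 1.163

SE = σ/√n = 14/√11 = 4.2212
z = (x̄−μ₀)/SE = (45.91−41)/4.2212 = 1.1632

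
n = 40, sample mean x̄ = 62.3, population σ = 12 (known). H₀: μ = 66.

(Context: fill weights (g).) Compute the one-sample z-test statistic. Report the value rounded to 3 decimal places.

test statistic = -1.950

SE = σ/√n = 12/√40 = 1.8974
z = (x̄−μ₀)/SE = (62.3−66)/1.8974 = -1.9501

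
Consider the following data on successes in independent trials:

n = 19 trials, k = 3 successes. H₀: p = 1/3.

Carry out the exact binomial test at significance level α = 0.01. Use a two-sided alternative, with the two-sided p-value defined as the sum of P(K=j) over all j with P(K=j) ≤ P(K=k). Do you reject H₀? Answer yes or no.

Exact binomial: n=19, k=3, p₀=1/3=0.3333
P(X=j) = C(n,j)·p₀^j·(1−p₀)^(n−j); p = Σ P(X=j) over j with P(X=j) ≤ P(X=3)
p-value (two-sided) = 0.14343
At α=0.01: p ≥ α → fail to reject H₀

reject H₀: no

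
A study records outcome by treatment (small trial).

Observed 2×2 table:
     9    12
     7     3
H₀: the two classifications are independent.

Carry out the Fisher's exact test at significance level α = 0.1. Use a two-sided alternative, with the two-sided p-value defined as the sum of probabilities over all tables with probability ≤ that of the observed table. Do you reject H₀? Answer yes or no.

reject H₀: no

Margins: r₁=21, r₂=10, c₁=16, c₂=15, n=31
p_obs = C(21,9)·C(10,7)/C(31,16); sum pmf over tables with pmf ≤ p_obs
p-value (two-sided) = 0.25241
At α=0.1: p ≥ α → fail to reject H₀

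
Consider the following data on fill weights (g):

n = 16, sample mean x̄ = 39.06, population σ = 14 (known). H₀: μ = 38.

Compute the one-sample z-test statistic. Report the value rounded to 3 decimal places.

SE = σ/√n = 14/√16 = 3.5000
z = (x̄−μ₀)/SE = (39.06−38)/3.5000 = 0.3029

test statistic = 0.303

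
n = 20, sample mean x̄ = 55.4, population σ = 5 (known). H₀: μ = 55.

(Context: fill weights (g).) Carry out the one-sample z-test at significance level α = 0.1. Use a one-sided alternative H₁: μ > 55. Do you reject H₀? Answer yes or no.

reject H₀: no

SE = σ/√n = 5/√20 = 1.1180
z = (x̄−μ₀)/SE = (55.4−55)/1.1180 = 0.3578
p-value (one-sided, H₁ greater) = 0.36026
At α=0.1: p ≥ α → fail to reject H₀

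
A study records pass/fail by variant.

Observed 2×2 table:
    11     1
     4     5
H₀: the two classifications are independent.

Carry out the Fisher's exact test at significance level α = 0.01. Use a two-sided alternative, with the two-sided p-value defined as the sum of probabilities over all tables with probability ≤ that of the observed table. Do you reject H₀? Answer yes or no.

reject H₀: no

Margins: r₁=12, r₂=9, c₁=15, c₂=6, n=21
p_obs = C(12,11)·C(9,4)/C(21,15); sum pmf over tables with pmf ≤ p_obs
p-value (two-sided) = 0.04644
At α=0.01: p ≥ α → fail to reject H₀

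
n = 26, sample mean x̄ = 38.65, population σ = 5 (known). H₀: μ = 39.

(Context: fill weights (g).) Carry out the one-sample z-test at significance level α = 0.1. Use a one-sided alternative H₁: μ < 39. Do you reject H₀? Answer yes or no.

reject H₀: no

SE = σ/√n = 5/√26 = 0.9806
z = (x̄−μ₀)/SE = (38.65−39)/0.9806 = -0.3569
p-value (one-sided, H₁ less) = 0.36057
At α=0.1: p ≥ α → fail to reject H₀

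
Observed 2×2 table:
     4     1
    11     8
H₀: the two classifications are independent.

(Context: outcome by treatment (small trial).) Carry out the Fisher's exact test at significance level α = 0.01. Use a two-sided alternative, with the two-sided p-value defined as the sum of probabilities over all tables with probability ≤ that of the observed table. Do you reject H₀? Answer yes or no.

reject H₀: no

Margins: r₁=5, r₂=19, c₁=15, c₂=9, n=24
p_obs = C(5,4)·C(19,11)/C(24,15); sum pmf over tables with pmf ≤ p_obs
p-value (two-sided) = 0.61462
At α=0.01: p ≥ α → fail to reject H₀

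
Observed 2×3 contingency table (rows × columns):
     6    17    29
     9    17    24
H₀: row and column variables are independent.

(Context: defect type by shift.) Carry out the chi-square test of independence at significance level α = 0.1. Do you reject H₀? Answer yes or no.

Row totals [52, 50], col totals [15, 34, 53], n=102
χ² = (6−7.65)²/7.65 + (17−17.33)²/17.33 + (29−27.02)²/27.02 + (9−7.35)²/7.35 + (17−16.67)²/16.67 + (24−25.98)²/25.98 = 1.0329
df = 2
p-value (upper-tail) = 0.59664
At α=0.1: p ≥ α → fail to reject H₀

reject H₀: no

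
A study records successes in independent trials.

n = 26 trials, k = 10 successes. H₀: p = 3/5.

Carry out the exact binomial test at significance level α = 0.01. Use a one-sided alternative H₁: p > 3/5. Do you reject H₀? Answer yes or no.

Exact binomial: n=26, k=10, p₀=3/5=0.6000
P(X≥10) from Σ C(n,i)·p₀^i·(1−p₀)^(n−i)
p-value (one-sided, H₁ greater) = 0.99214
At α=0.01: p ≥ α → fail to reject H₀

reject H₀: no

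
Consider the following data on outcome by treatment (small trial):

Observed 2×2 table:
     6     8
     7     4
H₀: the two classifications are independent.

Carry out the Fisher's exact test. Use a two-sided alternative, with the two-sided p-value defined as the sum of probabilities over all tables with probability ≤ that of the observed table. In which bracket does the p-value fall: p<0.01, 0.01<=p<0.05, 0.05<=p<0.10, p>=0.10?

Margins: r₁=14, r₂=11, c₁=13, c₂=12, n=25
p_obs = C(14,6)·C(11,7)/C(25,13); sum pmf over tables with pmf ≤ p_obs
p-value (two-sided) = 0.42831
→ bracket: p>=0.10

p-value bracket: p>=0.10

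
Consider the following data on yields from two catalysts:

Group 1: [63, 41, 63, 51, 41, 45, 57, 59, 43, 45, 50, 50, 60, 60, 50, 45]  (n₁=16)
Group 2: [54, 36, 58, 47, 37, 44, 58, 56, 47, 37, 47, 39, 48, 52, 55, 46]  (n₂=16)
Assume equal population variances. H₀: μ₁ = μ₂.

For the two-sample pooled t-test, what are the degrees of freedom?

df = n₁ + n₂ − 2 = 16 + 16 − 2 = 30

degrees of freedom = 30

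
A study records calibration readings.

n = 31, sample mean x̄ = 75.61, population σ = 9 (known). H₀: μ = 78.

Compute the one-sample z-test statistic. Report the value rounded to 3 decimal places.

SE = σ/√n = 9/√31 = 1.6164
z = (x̄−μ₀)/SE = (75.61−78)/1.6164 = -1.4786

test statistic = -1.479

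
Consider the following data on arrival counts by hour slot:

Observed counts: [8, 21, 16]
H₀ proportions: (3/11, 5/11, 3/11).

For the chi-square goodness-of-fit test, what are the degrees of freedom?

df = k − 1 = 3 − 1 = 2

degrees of freedom = 2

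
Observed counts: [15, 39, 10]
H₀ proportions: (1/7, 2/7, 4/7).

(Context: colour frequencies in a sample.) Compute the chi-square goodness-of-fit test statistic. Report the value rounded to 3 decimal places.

n = 64; E_i = n·p_i = [9.14, 18.29, 36.57]
χ² = (15−9.14)²/9.14 + (39−18.29)²/18.29 + (10−36.57)²/36.57 = 46.5234
df = 2

test statistic = 46.523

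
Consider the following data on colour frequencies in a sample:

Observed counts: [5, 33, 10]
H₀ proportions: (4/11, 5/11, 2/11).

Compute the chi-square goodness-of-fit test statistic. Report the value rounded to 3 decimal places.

n = 48; E_i = n·p_i = [17.45, 21.82, 8.73]
χ² = (5−17.45)²/17.45 + (33−21.82)²/21.82 + (10−8.73)²/8.73 = 14.8031
df = 2

test statistic = 14.803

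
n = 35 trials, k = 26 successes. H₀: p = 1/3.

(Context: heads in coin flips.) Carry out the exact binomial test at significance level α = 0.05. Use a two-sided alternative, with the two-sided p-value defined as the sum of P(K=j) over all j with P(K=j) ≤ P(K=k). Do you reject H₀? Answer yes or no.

Exact binomial: n=35, k=26, p₀=1/3=0.3333
P(X=j) = C(n,j)·p₀^j·(1−p₀)^(n−j); p = Σ P(X=j) over j with P(X=j) ≤ P(X=26)
p-value (two-sided) = 0.00000
At α=0.05: p < α → reject H₀

reject H₀: yes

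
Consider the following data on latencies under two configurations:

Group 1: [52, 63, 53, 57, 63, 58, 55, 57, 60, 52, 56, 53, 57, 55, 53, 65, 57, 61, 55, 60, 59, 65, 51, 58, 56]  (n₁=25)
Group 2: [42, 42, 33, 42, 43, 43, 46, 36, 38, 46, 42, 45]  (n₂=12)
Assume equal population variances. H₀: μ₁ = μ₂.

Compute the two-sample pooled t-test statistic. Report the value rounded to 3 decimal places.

x̄₁=57.240, s₁=4.013, n₁=25
x̄₂=41.500, s₂=3.966, n₂=12
s_p² = [24·4.013² + 11·3.966²]/35 = 15.9874
SE = √(s_p²·(1/25+1/12)) = 1.4042
t = (57.240−41.500)/1.4042 = 11.2092
df = 35

test statistic = 11.209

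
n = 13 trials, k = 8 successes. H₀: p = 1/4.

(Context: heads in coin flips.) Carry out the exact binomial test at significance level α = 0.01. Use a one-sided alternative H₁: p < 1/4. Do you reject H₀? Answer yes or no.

reject H₀: no

Exact binomial: n=13, k=8, p₀=1/4=0.2500
P(X≤8) from Σ C(n,i)·p₀^i·(1−p₀)^(n−i)
p-value (one-sided, H₁ less) = 0.99901
At α=0.01: p ≥ α → fail to reject H₀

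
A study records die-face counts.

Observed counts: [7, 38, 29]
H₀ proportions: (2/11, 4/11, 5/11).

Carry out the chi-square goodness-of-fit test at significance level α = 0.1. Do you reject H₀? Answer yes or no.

reject H₀: yes

n = 74; E_i = n·p_i = [13.45, 26.91, 33.64]
χ² = (7−13.45)²/13.45 + (38−26.91)²/26.91 + (29−33.64)²/33.64 = 8.3068
df = 2
p-value (upper-tail) = 0.01571
At α=0.1: p < α → reject H₀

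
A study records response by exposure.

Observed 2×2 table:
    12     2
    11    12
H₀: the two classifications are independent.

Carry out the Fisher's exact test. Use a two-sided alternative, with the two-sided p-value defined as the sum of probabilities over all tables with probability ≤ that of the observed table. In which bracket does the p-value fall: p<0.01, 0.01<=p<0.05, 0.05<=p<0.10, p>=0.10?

Margins: r₁=14, r₂=23, c₁=23, c₂=14, n=37
p_obs = C(14,12)·C(23,11)/C(37,23); sum pmf over tables with pmf ≤ p_obs
p-value (two-sided) = 0.03549
→ bracket: 0.01<=p<0.05

p-value bracket: 0.01<=p<0.05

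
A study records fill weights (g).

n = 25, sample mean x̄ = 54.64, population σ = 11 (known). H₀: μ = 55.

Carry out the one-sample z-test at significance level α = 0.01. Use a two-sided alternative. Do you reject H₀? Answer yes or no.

SE = σ/√n = 11/√25 = 2.2000
z = (x̄−μ₀)/SE = (54.64−55)/2.2000 = -0.1636
p-value (two-sided) = 0.87002
At α=0.01: p ≥ α → fail to reject H₀

reject H₀: no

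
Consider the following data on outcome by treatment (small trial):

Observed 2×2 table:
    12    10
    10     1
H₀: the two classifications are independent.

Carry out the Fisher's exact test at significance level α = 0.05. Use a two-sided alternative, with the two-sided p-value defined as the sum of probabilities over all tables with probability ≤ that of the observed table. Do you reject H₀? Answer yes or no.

Margins: r₁=22, r₂=11, c₁=22, c₂=11, n=33
p_obs = C(22,12)·C(11,10)/C(33,22); sum pmf over tables with pmf ≤ p_obs
p-value (two-sided) = 0.05425
At α=0.05: p ≥ α → fail to reject H₀

reject H₀: no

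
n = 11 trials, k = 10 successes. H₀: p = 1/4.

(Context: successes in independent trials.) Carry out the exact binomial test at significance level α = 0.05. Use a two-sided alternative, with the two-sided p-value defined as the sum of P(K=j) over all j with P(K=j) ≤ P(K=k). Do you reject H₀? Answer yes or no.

reject H₀: yes

Exact binomial: n=11, k=10, p₀=1/4=0.2500
P(X=j) = C(n,j)·p₀^j·(1−p₀)^(n−j); p = Σ P(X=j) over j with P(X=j) ≤ P(X=10)
p-value (two-sided) = 0.00001
At α=0.05: p < α → reject H₀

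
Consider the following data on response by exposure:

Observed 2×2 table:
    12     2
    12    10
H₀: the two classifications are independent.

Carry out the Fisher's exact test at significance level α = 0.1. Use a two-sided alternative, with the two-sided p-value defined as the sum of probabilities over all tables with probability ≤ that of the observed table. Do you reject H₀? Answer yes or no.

Margins: r₁=14, r₂=22, c₁=24, c₂=12, n=36
p_obs = C(14,12)·C(22,12)/C(36,24); sum pmf over tables with pmf ≤ p_obs
p-value (two-sided) = 0.07562
At α=0.1: p < α → reject H₀

reject H₀: yes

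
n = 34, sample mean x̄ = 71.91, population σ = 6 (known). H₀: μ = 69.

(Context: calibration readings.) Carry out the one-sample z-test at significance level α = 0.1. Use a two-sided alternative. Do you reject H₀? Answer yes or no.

SE = σ/√n = 6/√34 = 1.0290
z = (x̄−μ₀)/SE = (71.91−69)/1.0290 = 2.8280
p-value (two-sided) = 0.00468
At α=0.1: p < α → reject H₀

reject H₀: yes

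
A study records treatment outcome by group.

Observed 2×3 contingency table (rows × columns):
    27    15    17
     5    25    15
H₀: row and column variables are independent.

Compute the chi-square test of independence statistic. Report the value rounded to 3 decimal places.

Row totals [59, 45], col totals [32, 40, 32], n=104
χ² = (27−18.15)²/18.15 + (15−22.69)²/22.69 + (17−18.15)²/18.15 + (5−13.85)²/13.85 + (25−17.31)²/17.31 + (15−13.85)²/13.85 = 16.1582
df = 2

test statistic = 16.158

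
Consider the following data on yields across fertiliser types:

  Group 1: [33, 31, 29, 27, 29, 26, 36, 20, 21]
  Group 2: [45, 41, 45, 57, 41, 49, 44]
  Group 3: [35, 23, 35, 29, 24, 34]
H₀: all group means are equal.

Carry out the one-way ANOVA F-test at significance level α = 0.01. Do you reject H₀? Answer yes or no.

Group means [28.00, 46.00, 30.00], grand mean 34.273
SSB = Σnᵢ(x̄ᵢ−x̄)² = 1426.364; SSW = ΣΣ(x−x̄ᵢ)² = 556.000
MSB = 1426.364/2 = 713.1818; MSW = 556.000/19 = 29.2632
F = MSB/MSW = 24.3713
df = (2, 19)
p-value (upper-tail) = 0.00001
At α=0.01: p < α → reject H₀

reject H₀: yes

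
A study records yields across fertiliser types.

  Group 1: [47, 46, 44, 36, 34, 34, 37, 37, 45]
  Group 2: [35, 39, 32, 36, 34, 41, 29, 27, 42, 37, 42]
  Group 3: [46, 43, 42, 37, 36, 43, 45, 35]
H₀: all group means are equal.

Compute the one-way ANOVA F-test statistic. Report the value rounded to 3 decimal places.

Group means [40.00, 35.82, 40.88], grand mean 38.607
SSB = Σnᵢ(x̄ᵢ−x̄)² = 144.167; SSW = ΣΣ(x−x̄ᵢ)² = 616.511
MSB = 144.167/2 = 72.0836; MSW = 616.511/25 = 24.6605
F = MSB/MSW = 2.9230
df = (2, 25)

test statistic = 2.923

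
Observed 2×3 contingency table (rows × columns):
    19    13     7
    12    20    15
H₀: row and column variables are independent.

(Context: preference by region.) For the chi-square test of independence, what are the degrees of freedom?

degrees of freedom = 2

df = (r−1)(c−1) = (2−1)·(3−1) = 2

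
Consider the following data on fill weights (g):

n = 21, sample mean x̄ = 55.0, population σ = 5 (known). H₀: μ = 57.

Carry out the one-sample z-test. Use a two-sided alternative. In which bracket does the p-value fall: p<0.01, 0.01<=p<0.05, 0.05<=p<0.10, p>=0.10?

p-value bracket: 0.05<=p<0.10

SE = σ/√n = 5/√21 = 1.0911
z = (x̄−μ₀)/SE = (55.0−57)/1.0911 = -1.8330
p-value (two-sided) = 0.06680
→ bracket: 0.05<=p<0.10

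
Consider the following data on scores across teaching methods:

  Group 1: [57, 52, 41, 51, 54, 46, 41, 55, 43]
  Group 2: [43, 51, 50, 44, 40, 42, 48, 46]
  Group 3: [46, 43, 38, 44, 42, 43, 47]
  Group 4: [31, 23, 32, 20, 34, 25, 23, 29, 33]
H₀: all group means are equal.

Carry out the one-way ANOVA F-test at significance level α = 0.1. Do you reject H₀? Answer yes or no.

Group means [48.89, 45.50, 43.29, 27.78], grand mean 41.121
SSB = Σnᵢ(x̄ᵢ−x̄)² = 2331.642; SSW = ΣΣ(x−x̄ᵢ)² = 679.873
MSB = 2331.642/3 = 777.2140; MSW = 679.873/29 = 23.4439
F = MSB/MSW = 33.1521
df = (3, 29)
p-value (upper-tail) = 0.00000
At α=0.1: p < α → reject H₀

reject H₀: yes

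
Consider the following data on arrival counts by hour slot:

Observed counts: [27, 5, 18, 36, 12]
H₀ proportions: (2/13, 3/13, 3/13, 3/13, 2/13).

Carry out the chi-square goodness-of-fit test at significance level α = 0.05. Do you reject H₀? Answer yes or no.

n = 98; E_i = n·p_i = [15.08, 22.62, 22.62, 22.62, 15.08]
χ² = (27−15.08)²/15.08 + (5−22.62)²/22.62 + (18−22.62)²/22.62 + (36−22.62)²/22.62 + (12−15.08)²/15.08 = 32.6412
df = 4
p-value (upper-tail) = 0.00000
At α=0.05: p < α → reject H₀

reject H₀: yes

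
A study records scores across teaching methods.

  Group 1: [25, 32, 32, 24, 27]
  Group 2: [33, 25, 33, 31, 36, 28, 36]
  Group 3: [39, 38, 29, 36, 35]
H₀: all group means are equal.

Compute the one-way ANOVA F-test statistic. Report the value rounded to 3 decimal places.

Group means [28.00, 31.71, 35.40], grand mean 31.706
SSB = Σnᵢ(x̄ᵢ−x̄)² = 136.901; SSW = ΣΣ(x−x̄ᵢ)² = 218.629
MSB = 136.901/2 = 68.4504; MSW = 218.629/14 = 15.6163
F = MSB/MSW = 4.3833
df = (2, 14)

test statistic = 4.383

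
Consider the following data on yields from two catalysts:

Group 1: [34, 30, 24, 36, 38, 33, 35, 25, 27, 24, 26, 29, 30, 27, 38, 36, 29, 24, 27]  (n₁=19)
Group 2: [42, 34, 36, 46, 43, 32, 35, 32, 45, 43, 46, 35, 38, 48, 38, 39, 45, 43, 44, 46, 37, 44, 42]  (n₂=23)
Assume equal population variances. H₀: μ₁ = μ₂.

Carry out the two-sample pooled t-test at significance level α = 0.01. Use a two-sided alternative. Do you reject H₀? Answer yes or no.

x̄₁=30.105, s₁=4.875, n₁=19
x̄₂=40.565, s₂=4.907, n₂=23
s_p² = [18·4.875² + 22·4.907²]/40 = 23.9360
SE = √(s_p²·(1/19+1/23)) = 1.5167
t = (30.105−40.565)/1.5167 = -6.8964
df = 40
p-value (two-sided) = 0.00000
At α=0.01: p < α → reject H₀

reject H₀: yes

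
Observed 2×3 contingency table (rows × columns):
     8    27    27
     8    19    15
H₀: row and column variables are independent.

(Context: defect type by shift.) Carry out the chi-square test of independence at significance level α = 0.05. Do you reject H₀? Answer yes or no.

reject H₀: no

Row totals [62, 42], col totals [16, 46, 42], n=104
χ² = (8−9.54)²/9.54 + (27−27.42)²/27.42 + (27−25.04)²/25.04 + (8−6.46)²/6.46 + (19−18.58)²/18.58 + (15−16.96)²/16.96 = 1.0111
df = 2
p-value (upper-tail) = 0.60317
At α=0.05: p ≥ α → fail to reject H₀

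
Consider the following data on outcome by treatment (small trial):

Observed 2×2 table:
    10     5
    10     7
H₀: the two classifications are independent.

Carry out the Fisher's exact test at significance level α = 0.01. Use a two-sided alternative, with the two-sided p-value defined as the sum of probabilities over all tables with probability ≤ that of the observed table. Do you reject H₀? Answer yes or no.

reject H₀: no

Margins: r₁=15, r₂=17, c₁=20, c₂=12, n=32
p_obs = C(15,10)·C(17,10)/C(32,20); sum pmf over tables with pmf ≤ p_obs
p-value (two-sided) = 0.72567
At α=0.01: p ≥ α → fail to reject H₀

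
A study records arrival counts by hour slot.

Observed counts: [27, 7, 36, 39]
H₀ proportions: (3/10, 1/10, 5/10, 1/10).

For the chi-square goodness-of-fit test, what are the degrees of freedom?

df = k − 1 = 4 − 1 = 3

degrees of freedom = 3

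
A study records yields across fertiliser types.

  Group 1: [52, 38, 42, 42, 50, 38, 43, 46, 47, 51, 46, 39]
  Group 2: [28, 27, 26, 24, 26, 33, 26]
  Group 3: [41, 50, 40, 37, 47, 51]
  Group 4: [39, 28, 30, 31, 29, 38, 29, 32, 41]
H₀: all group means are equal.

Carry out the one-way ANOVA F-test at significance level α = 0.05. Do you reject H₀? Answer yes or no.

reject H₀: yes

Group means [44.50, 27.14, 44.33, 33.00], grand mean 37.853
SSB = Σnᵢ(x̄ᵢ−x̄)² = 1797.074; SSW = ΣΣ(x−x̄ᵢ)² = 681.190
MSB = 1797.074/3 = 599.0247; MSW = 681.190/30 = 22.7063
F = MSB/MSW = 26.3814
df = (3, 30)
p-value (upper-tail) = 0.00000
At α=0.05: p < α → reject H₀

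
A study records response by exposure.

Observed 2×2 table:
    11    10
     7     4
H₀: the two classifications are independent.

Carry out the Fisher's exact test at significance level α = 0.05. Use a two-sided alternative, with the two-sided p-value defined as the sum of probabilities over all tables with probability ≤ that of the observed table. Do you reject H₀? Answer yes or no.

Margins: r₁=21, r₂=11, c₁=18, c₂=14, n=32
p_obs = C(21,11)·C(11,7)/C(32,18); sum pmf over tables with pmf ≤ p_obs
p-value (two-sided) = 0.71195
At α=0.05: p ≥ α → fail to reject H₀

reject H₀: no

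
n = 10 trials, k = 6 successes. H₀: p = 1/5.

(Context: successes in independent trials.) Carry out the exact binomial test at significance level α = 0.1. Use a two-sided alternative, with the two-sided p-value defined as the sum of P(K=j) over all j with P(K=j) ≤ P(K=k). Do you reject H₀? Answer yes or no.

Exact binomial: n=10, k=6, p₀=1/5=0.2000
P(X=j) = C(n,j)·p₀^j·(1−p₀)^(n−j); p = Σ P(X=j) over j with P(X=j) ≤ P(X=6)
p-value (two-sided) = 0.00637
At α=0.1: p < α → reject H₀

reject H₀: yes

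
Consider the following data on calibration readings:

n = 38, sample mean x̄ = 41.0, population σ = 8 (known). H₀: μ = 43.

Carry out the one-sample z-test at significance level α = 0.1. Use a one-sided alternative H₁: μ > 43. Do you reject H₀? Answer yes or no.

reject H₀: no

SE = σ/√n = 8/√38 = 1.2978
z = (x̄−μ₀)/SE = (41.0−43)/1.2978 = -1.5411
p-value (one-sided, H₁ greater) = 0.93835
At α=0.1: p ≥ α → fail to reject H₀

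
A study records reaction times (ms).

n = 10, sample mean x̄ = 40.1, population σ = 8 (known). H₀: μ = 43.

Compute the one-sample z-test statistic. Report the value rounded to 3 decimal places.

test statistic = -1.146

SE = σ/√n = 8/√10 = 2.5298
z = (x̄−μ₀)/SE = (40.1−43)/2.5298 = -1.1463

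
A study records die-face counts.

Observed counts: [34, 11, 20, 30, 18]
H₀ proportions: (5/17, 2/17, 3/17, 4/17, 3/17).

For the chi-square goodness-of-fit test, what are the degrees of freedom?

degrees of freedom = 4

df = k − 1 = 5 − 1 = 4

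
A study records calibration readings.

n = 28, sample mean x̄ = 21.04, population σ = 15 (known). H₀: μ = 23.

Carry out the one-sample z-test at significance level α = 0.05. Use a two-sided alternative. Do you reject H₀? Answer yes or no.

SE = σ/√n = 15/√28 = 2.8347
z = (x̄−μ₀)/SE = (21.04−23)/2.8347 = -0.6914
p-value (two-sided) = 0.48930
At α=0.05: p ≥ α → fail to reject H₀

reject H₀: no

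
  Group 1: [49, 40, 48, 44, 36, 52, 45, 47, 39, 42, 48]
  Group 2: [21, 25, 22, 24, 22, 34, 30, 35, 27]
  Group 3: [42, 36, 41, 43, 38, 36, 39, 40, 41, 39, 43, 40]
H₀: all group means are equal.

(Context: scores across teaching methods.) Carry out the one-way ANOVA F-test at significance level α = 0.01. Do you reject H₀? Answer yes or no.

reject H₀: yes

Group means [44.55, 26.67, 39.83], grand mean 37.750
SSB = Σnᵢ(x̄ᵢ−x̄)² = 1665.606; SSW = ΣΣ(x−x̄ᵢ)² = 518.394
MSB = 1665.606/2 = 832.8030; MSW = 518.394/29 = 17.8757
F = MSB/MSW = 46.5887
df = (2, 29)
p-value (upper-tail) = 0.00000
At α=0.01: p < α → reject H₀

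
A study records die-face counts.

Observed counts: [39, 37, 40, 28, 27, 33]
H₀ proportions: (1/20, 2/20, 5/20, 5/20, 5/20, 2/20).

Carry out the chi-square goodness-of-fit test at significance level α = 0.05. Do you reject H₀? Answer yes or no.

n = 204; E_i = n·p_i = [10.20, 20.40, 51.00, 51.00, 51.00, 20.40]
χ² = (39−10.20)²/10.20 + (37−20.40)²/20.40 + (40−51.00)²/51.00 + (28−51.00)²/51.00 + (27−51.00)²/51.00 + (33−20.40)²/20.40 = 126.6471
df = 5
p-value (upper-tail) = 0.00000
At α=0.05: p < α → reject H₀

reject H₀: yes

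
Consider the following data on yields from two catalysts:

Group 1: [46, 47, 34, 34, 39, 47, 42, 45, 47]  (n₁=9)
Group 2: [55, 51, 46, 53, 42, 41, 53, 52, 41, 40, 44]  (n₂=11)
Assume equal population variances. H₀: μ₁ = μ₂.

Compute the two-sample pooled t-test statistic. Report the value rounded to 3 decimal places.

test statistic = -1.883

x̄₁=42.333, s₁=5.431, n₁=9
x̄₂=47.091, s₂=5.770, n₂=11
s_p² = [8·5.431² + 10·5.770²]/18 = 31.6061
SE = √(s_p²·(1/9+1/11)) = 2.5269
t = (42.333−47.091)/2.5269 = -1.8828
df = 18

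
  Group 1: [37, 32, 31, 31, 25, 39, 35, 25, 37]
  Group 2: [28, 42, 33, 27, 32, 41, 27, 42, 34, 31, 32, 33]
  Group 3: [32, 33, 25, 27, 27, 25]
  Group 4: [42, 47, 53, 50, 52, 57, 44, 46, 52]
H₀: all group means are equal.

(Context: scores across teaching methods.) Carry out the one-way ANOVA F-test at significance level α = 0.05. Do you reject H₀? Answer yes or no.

reject H₀: yes

Group means [32.44, 33.50, 28.17, 49.22], grand mean 36.278
SSB = Σnᵢ(x̄ᵢ−x̄)² = 2127.611; SSW = ΣΣ(x−x̄ᵢ)² = 779.611
MSB = 2127.611/3 = 709.2037; MSW = 779.611/32 = 24.3628
F = MSB/MSW = 29.1101
df = (3, 32)
p-value (upper-tail) = 0.00000
At α=0.05: p < α → reject H₀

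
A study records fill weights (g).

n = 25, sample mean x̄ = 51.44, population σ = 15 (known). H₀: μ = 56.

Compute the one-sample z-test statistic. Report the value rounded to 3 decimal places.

test statistic = -1.520

SE = σ/√n = 15/√25 = 3.0000
z = (x̄−μ₀)/SE = (51.44−56)/3.0000 = -1.5200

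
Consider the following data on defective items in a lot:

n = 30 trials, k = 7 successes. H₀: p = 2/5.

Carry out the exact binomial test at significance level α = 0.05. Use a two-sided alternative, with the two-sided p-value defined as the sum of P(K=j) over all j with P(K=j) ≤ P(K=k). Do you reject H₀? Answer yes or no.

Exact binomial: n=30, k=7, p₀=2/5=0.4000
P(X=j) = C(n,j)·p₀^j·(1−p₀)^(n−j); p = Σ P(X=j) over j with P(X=j) ≤ P(X=7)
p-value (two-sided) = 0.06476
At α=0.05: p ≥ α → fail to reject H₀

reject H₀: no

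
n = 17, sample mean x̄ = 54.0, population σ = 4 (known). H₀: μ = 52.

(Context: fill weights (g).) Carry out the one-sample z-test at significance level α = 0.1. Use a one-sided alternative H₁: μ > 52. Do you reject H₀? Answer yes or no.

reject H₀: yes

SE = σ/√n = 4/√17 = 0.9701
z = (x̄−μ₀)/SE = (54.0−52)/0.9701 = 2.0616
p-value (one-sided, H₁ greater) = 0.01963
At α=0.1: p < α → reject H₀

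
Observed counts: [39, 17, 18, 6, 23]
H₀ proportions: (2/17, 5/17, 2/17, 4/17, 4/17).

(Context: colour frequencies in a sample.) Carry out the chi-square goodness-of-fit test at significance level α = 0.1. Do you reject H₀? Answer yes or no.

n = 103; E_i = n·p_i = [12.12, 30.29, 12.12, 24.24, 24.24]
χ² = (39−12.12)²/12.12 + (17−30.29)²/30.29 + (18−12.12)²/12.12 + (6−24.24)²/24.24 + (23−24.24)²/24.24 = 82.1102
df = 4
p-value (upper-tail) = 0.00000
At α=0.1: p < α → reject H₀

reject H₀: yes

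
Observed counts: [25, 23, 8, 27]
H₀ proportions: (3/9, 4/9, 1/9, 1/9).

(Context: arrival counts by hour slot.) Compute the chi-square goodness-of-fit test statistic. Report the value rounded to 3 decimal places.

test statistic = 39.919

n = 83; E_i = n·p_i = [27.67, 36.89, 9.22, 9.22]
χ² = (25−27.67)²/27.67 + (23−36.89)²/36.89 + (8−9.22)²/9.22 + (27−9.22)²/9.22 = 39.9187
df = 3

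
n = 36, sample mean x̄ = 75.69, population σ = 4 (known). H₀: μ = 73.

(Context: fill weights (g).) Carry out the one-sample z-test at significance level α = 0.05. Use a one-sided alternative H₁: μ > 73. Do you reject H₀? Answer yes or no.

SE = σ/√n = 4/√36 = 0.6667
z = (x̄−μ₀)/SE = (75.69−73)/0.6667 = 4.0350
p-value (one-sided, H₁ greater) = 0.00003
At α=0.05: p < α → reject H₀

reject H₀: yes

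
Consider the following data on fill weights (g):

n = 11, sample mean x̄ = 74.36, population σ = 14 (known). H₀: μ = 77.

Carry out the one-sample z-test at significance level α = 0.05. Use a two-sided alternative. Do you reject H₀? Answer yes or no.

reject H₀: no

SE = σ/√n = 14/√11 = 4.2212
z = (x̄−μ₀)/SE = (74.36−77)/4.2212 = -0.6254
p-value (two-sided) = 0.53169
At α=0.05: p ≥ α → fail to reject H₀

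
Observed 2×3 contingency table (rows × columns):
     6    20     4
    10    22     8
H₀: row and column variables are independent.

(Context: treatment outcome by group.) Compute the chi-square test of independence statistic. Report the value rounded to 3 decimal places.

Row totals [30, 40], col totals [16, 42, 12], n=70
χ² = (6−6.86)²/6.86 + (20−18.00)²/18.00 + (4−5.14)²/5.14 + (10−9.14)²/9.14 + (22−24.00)²/24.00 + (8−6.86)²/6.86 = 1.0208
df = 2

test statistic = 1.021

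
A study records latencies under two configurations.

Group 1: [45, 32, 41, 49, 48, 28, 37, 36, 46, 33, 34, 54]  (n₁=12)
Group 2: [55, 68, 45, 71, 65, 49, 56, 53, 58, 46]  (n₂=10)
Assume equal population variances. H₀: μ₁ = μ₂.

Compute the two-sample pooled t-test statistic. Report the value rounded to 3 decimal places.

x̄₁=40.250, s₁=8.092, n₁=12
x̄₂=56.600, s₂=9.009, n₂=10
s_p² = [11·8.092² + 9·9.009²]/20 = 72.5325
SE = √(s_p²·(1/12+1/10)) = 3.6466
t = (40.250−56.600)/3.6466 = -4.4836
df = 20

test statistic = -4.484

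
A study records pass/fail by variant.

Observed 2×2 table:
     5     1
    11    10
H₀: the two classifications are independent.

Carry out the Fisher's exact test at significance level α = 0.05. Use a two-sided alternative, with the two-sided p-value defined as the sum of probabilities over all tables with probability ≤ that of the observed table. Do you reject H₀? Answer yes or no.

Margins: r₁=6, r₂=21, c₁=16, c₂=11, n=27
p_obs = C(6,5)·C(21,11)/C(27,16); sum pmf over tables with pmf ≤ p_obs
p-value (two-sided) = 0.34968
At α=0.05: p ≥ α → fail to reject H₀

reject H₀: no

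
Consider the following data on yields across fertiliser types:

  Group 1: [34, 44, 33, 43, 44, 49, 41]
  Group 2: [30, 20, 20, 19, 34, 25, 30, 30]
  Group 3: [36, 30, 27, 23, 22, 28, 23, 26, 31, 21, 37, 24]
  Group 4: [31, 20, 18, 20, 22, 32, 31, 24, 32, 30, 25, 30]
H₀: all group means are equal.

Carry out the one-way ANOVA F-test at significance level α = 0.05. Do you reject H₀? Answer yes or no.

reject H₀: yes

Group means [41.14, 26.00, 27.33, 26.25], grand mean 29.205
SSB = Σnᵢ(x̄ᵢ−x̄)² = 1226.585; SSW = ΣΣ(x−x̄ᵢ)² = 1051.774
MSB = 1226.585/3 = 408.8617; MSW = 1051.774/35 = 30.0507
F = MSB/MSW = 13.6057
df = (3, 35)
p-value (upper-tail) = 0.00000
At α=0.05: p < α → reject H₀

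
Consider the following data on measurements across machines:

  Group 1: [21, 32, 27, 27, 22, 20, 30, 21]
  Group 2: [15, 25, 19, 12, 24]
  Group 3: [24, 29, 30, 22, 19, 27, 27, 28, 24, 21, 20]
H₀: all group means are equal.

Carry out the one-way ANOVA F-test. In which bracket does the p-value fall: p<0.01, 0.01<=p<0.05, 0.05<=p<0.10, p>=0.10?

Group means [25.00, 19.00, 24.64], grand mean 23.583
SSB = Σnᵢ(x̄ᵢ−x̄)² = 133.288; SSW = ΣΣ(x−x̄ᵢ)² = 418.545
MSB = 133.288/2 = 66.6439; MSW = 418.545/21 = 19.9307
F = MSB/MSW = 3.3438
df = (2, 21)
p-value (upper-tail) = 0.05487
→ bracket: 0.05<=p<0.10

p-value bracket: 0.05<=p<0.10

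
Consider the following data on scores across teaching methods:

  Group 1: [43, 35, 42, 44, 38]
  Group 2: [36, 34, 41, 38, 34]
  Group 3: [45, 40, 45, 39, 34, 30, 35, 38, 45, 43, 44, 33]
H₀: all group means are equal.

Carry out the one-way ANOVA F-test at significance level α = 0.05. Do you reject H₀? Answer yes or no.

reject H₀: no

Group means [40.40, 36.60, 39.25], grand mean 38.909
SSB = Σnᵢ(x̄ᵢ−x̄)² = 39.168; SSW = ΣΣ(x−x̄ᵢ)² = 400.650
MSB = 39.168/2 = 19.5841; MSW = 400.650/19 = 21.0868
F = MSB/MSW = 0.9287
df = (2, 19)
p-value (upper-tail) = 0.41226
At α=0.05: p ≥ α → fail to reject H₀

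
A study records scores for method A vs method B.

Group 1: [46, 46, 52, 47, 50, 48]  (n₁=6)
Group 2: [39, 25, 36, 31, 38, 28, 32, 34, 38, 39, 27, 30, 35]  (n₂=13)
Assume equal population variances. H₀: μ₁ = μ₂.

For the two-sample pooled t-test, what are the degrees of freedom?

degrees of freedom = 17

df = n₁ + n₂ − 2 = 6 + 13 − 2 = 17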